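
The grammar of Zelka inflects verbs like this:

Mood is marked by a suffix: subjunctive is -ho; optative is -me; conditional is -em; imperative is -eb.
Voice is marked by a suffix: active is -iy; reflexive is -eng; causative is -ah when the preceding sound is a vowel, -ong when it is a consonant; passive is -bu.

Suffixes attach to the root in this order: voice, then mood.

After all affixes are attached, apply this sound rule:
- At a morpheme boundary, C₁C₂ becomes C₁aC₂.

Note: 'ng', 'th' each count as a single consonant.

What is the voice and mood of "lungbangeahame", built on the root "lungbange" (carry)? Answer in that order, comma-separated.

causative, optative

Segment: lungbange-ah-me.
voice: -ah/ong → causative.
mood: -me → optative.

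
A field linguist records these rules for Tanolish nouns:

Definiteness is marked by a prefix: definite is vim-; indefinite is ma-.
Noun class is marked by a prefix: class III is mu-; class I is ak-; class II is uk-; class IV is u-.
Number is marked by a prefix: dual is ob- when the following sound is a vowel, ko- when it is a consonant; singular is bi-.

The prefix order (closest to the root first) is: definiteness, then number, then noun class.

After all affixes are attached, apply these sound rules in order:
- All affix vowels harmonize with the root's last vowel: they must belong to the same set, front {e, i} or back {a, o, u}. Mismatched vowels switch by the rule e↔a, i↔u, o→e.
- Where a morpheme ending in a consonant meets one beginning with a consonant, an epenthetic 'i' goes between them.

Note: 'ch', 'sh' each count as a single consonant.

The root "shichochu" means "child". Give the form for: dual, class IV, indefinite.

ukomashichochu

Attach definiteness indefinite ma- → mashichochu.
Attach number dual ko- (before consonant 'm') → komashichochu.
Attach noun class class IV u- → ukomashichochu.
Vowel harmony: no change.
Epenthesis: no change.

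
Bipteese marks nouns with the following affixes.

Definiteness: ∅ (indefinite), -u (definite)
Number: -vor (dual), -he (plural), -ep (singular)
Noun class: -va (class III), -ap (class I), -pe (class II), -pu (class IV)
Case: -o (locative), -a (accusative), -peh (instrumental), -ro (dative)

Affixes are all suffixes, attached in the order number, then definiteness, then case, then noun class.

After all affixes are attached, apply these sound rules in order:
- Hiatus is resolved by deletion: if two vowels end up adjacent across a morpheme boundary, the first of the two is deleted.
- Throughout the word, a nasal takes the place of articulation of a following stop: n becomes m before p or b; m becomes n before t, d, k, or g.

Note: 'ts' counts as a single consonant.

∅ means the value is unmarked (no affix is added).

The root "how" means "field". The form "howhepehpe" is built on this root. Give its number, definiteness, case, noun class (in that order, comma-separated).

plural, indefinite, instrumental, class II

Segment: how-he-peh-pe.
number: -he → plural.
definiteness: ∅ → indefinite.
case: -peh → instrumental.
noun class: -pe → class II.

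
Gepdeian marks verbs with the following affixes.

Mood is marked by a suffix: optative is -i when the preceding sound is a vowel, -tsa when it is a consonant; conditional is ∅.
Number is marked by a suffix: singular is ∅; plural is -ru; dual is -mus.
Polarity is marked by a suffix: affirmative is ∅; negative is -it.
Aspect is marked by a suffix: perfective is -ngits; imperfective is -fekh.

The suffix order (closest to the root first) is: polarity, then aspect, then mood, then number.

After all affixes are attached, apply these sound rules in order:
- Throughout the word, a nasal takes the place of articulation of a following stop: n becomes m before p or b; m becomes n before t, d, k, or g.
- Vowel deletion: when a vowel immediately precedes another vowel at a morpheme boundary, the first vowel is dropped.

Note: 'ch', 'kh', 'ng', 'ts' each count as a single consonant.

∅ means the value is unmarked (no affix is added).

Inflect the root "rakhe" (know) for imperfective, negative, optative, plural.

Attach polarity negative -it → rakheit.
Attach aspect imperfective -fekh → rakheitfekh.
Attach mood optative -tsa (after consonant 'kh') → rakheitfekhtsa.
Attach number plural -ru → rakheitfekhtsaru.
Nasal assimilation: no change.
Apply vowel deletion: rakheitfekhtsaru → rakhitfekhtsaru.

rakhitfekhtsaru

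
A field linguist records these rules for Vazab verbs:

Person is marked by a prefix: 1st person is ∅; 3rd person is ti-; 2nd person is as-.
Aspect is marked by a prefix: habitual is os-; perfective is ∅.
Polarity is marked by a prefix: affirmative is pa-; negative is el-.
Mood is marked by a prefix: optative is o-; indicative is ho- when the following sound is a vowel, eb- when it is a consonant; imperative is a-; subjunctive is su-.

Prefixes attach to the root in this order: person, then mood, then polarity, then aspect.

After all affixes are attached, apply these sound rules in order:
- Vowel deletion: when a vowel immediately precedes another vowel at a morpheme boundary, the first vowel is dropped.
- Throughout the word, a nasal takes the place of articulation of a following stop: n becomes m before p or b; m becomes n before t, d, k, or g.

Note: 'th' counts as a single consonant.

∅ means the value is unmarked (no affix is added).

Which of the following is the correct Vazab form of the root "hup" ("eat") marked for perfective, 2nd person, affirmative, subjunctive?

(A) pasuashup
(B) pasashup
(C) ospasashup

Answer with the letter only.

B

Attach person 2nd person as- → ashup.
Attach mood subjunctive su- → suashup.
Attach polarity affirmative pa- → pasuashup.
aspect = perfective: zero marking, form stays pasuashup.
Apply vowel deletion: pasuashup → pasashup.
Nasal assimilation: no change.
So the correct form is pasashup, option (B).
(A) pasuashup is wrong: it fails to apply the sound rule(s).
(C) ospasashup is wrong: it uses habitual instead of perfective for aspect.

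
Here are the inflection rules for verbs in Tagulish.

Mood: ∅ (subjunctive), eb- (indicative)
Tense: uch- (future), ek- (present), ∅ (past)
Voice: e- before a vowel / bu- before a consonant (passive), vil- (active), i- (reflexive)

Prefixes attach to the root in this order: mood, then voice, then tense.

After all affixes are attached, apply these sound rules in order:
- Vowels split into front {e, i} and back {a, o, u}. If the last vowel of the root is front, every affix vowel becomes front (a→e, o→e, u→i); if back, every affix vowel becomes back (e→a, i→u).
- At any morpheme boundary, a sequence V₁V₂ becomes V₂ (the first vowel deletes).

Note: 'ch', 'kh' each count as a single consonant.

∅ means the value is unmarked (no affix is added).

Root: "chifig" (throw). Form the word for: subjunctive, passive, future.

mood = subjunctive: zero marking, form stays chifig.
Attach voice passive bu- (before consonant 'ch') → buchifig.
Attach tense future uch- → uchbuchifig.
Apply vowel harmony: uchbuchifig → ichbichifig.
Vowel deletion: no change.

ichbichifig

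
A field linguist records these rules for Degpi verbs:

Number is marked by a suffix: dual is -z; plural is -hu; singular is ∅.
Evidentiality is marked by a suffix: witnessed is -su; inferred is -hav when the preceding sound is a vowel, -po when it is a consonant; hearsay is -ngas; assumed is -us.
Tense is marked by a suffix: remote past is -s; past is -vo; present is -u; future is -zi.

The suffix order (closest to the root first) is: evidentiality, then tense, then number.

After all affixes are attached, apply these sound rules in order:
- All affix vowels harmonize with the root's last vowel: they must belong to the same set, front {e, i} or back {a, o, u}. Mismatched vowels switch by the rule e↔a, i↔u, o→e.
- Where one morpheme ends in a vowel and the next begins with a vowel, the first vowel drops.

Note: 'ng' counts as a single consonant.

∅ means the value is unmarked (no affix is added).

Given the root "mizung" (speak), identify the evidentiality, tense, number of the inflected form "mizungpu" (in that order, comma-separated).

inferred, present, singular

Segment: mizung-po-u.
evidentiality: -hav/po → inferred.
tense: -u → present.
number: ∅ → singular.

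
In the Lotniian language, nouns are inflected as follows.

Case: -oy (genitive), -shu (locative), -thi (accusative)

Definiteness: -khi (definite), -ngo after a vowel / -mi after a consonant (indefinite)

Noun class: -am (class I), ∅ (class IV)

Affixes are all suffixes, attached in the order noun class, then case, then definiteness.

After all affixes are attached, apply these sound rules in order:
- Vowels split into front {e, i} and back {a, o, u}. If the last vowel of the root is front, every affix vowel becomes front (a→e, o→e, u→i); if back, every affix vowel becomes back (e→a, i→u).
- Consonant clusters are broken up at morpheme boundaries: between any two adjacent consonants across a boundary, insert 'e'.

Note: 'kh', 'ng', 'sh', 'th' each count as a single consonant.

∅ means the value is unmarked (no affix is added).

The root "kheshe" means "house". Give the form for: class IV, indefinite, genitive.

khesheeyemi

noun class = class IV: zero marking, form stays kheshe.
Attach case genitive -oy → khesheoy.
Attach definiteness indefinite -mi (after consonant 'y') → khesheoymi.
Apply vowel harmony: khesheoymi → khesheeymi.
Apply epenthesis: khesheeymi → khesheeyemi.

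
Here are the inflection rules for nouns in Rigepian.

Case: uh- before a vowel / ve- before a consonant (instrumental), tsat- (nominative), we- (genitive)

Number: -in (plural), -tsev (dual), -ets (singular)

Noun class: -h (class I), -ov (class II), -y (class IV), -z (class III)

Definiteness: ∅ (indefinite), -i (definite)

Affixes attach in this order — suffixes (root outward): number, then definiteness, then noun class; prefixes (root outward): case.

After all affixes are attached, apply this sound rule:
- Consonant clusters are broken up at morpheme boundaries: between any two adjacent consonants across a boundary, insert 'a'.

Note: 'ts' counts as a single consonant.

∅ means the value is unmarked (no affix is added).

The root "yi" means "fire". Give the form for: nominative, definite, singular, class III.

Attach number singular -ets → yiets.
Attach definiteness definite -i → yietsi.
Attach case nominative tsat- → tsatyietsi.
Attach noun class class III -z → tsatyietsiz.
Apply epenthesis: tsatyietsiz → tsatayietsiz.

tsatayietsiz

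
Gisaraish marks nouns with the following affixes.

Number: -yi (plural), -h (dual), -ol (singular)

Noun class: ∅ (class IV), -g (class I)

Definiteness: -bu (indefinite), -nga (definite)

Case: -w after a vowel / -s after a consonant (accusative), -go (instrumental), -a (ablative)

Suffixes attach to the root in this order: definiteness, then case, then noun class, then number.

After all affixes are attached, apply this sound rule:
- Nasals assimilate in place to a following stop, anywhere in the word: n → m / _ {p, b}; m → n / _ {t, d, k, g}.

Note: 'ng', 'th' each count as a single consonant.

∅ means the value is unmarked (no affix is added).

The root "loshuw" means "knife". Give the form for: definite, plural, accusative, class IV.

loshuwngawyi

Attach definiteness definite -nga → loshuwnga.
Attach case accusative -w (after vowel 'a') → loshuwngaw.
noun class = class IV: zero marking, form stays loshuwngaw.
Attach number plural -yi → loshuwngawyi.
Nasal assimilation: no change.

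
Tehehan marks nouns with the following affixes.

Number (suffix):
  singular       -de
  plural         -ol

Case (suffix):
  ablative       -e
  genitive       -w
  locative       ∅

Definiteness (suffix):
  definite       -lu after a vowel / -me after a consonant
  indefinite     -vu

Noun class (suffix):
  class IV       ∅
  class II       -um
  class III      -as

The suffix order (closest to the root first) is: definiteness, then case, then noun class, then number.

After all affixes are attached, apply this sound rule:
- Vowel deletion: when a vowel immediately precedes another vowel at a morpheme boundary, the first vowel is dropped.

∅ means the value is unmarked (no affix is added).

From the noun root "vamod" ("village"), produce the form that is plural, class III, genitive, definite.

Attach definiteness definite -me (after consonant 'd') → vamodme.
Attach case genitive -w → vamodmew.
Attach noun class class III -as → vamodmewas.
Attach number plural -ol → vamodmewasol.
Vowel deletion: no change.

vamodmewasol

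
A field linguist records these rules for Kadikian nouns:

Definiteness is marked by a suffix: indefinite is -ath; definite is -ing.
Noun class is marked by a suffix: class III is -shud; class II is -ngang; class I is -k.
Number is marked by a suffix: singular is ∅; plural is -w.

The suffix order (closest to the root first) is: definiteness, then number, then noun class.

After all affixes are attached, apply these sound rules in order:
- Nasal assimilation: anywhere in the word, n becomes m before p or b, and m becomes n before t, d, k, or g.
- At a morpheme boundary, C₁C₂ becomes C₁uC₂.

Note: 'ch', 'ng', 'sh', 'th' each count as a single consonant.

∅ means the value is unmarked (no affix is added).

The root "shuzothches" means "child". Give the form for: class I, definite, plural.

shuzothchesinguwuk

Attach definiteness definite -ing → shuzothchesing.
Attach number plural -w → shuzothchesingw.
Attach noun class class I -k → shuzothchesingwk.
Nasal assimilation: no change.
Apply epenthesis: shuzothchesingwk → shuzothchesinguwuk.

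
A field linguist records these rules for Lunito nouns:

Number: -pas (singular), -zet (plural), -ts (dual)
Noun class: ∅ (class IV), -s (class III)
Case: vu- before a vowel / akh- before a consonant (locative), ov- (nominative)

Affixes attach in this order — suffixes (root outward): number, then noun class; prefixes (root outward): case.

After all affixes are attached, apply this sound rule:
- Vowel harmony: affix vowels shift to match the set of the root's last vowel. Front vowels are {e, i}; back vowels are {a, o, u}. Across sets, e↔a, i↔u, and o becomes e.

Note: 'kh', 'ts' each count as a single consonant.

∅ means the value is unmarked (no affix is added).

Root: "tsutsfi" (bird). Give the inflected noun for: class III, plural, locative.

ekhtsutsfizets

Attach number plural -zet → tsutsfizet.
Attach noun class class III -s → tsutsfizets.
Attach case locative akh- (before consonant 'ts') → akhtsutsfizets.
Apply vowel harmony: akhtsutsfizets → ekhtsutsfizets.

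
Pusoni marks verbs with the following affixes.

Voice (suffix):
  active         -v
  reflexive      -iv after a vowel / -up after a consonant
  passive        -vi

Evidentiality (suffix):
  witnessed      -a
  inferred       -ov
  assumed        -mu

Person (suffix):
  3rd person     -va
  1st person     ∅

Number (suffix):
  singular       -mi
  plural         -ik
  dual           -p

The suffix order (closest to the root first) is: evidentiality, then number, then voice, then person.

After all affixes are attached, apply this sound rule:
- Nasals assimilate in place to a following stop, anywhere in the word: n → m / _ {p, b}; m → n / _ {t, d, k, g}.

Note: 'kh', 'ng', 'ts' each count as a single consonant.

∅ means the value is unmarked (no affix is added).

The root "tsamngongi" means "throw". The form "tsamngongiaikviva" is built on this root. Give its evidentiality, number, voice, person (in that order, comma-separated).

Segment: tsamngongi-a-ik-vi-va.
evidentiality: -a → witnessed.
number: -ik → plural.
voice: -vi → passive.
person: -va → 3rd person.

witnessed, plural, passive, 3rd person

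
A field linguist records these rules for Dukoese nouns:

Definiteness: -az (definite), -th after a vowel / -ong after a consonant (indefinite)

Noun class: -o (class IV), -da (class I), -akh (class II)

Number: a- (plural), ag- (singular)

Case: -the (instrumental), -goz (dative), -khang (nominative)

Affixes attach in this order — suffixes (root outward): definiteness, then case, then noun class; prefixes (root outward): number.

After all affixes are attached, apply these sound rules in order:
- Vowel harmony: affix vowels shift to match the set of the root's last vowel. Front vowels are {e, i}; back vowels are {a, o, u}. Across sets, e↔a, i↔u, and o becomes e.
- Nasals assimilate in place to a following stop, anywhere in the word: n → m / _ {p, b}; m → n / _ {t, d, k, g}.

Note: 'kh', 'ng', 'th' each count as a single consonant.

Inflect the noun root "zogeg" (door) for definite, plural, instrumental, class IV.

ezogegezthee

Attach definiteness definite -az → zogegaz.
Attach case instrumental -the → zogegazthe.
Attach number plural a- → azogegazthe.
Attach noun class class IV -o → azogegaztheo.
Apply vowel harmony: azogegaztheo → ezogegezthee.
Nasal assimilation: no change.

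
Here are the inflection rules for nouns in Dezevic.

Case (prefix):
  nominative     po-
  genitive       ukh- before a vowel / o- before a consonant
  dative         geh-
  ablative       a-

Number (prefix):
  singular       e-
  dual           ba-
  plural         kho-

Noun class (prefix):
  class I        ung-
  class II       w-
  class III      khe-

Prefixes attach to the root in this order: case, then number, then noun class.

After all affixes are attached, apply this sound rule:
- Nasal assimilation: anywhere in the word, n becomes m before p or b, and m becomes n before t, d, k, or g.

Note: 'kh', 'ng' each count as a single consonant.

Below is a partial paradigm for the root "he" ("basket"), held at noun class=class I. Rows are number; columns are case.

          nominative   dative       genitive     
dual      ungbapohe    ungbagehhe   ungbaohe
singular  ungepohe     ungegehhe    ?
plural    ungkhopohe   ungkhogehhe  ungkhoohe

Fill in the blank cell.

Attach case genitive o- (before consonant 'h') → ohe.
Attach number singular e- → eohe.
Attach noun class class I ung- → ungeohe.
Nasal assimilation: no change.

ungeohe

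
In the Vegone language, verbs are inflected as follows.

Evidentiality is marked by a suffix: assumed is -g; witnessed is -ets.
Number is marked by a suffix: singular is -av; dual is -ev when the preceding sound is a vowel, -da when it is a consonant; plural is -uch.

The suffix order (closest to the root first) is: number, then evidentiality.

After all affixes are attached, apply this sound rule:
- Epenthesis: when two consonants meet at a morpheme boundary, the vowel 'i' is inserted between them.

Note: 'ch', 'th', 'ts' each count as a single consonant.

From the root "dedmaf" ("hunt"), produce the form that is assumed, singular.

dedmafavig

Attach number singular -av → dedmafav.
Attach evidentiality assumed -g → dedmafavg.
Apply epenthesis: dedmafavg → dedmafavig.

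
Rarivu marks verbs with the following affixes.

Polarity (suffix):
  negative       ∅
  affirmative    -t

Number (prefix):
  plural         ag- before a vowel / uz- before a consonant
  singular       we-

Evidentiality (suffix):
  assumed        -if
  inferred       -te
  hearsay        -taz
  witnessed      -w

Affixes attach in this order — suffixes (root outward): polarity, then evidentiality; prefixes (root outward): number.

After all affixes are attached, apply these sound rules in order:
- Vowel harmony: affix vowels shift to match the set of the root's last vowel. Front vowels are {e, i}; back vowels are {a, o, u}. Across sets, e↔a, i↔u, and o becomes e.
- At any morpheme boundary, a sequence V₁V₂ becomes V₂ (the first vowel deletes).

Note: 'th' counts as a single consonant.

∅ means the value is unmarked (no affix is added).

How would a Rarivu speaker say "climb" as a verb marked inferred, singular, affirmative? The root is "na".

Attach polarity affirmative -t → nat.
Attach evidentiality inferred -te → natte.
Attach number singular we- → wenatte.
Apply vowel harmony: wenatte → wanatta.
Vowel deletion: no change.

wanatta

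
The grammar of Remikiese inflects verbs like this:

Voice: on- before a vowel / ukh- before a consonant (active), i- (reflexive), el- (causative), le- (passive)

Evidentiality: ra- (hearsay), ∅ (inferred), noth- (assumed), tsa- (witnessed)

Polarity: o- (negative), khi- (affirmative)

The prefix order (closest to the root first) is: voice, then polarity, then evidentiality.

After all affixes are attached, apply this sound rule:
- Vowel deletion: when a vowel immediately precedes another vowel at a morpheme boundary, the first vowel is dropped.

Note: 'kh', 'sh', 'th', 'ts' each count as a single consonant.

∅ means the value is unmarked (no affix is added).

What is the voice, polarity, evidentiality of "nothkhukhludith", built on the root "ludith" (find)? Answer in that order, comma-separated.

active, affirmative, assumed

Segment: noth-khi-ukh-ludith.
voice: on/ukh- → active.
polarity: khi- → affirmative.
evidentiality: noth- → assumed.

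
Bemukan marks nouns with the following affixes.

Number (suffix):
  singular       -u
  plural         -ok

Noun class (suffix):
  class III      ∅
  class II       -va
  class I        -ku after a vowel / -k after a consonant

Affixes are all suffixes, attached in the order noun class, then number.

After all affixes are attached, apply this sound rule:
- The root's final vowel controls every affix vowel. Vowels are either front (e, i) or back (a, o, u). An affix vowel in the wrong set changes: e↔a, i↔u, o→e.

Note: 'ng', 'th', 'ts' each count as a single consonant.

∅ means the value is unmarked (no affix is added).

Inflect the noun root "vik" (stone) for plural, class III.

vikek

noun class = class III: zero marking, form stays vik.
Attach number plural -ok → vikok.
Apply vowel harmony: vikok → vikek.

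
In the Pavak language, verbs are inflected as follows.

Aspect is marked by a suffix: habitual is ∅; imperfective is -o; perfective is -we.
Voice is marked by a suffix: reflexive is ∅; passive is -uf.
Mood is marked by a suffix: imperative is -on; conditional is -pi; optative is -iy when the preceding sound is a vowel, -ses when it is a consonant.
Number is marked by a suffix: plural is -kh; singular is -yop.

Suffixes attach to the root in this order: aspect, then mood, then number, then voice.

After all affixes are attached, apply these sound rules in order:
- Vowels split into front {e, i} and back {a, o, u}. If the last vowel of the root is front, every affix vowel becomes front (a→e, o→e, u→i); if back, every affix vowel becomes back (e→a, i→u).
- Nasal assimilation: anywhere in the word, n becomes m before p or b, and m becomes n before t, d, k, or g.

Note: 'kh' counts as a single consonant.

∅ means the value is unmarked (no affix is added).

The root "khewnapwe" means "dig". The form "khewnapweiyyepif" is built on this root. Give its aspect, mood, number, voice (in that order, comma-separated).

habitual, optative, singular, passive

Segment: khewnapwe-iy-yop-uf.
aspect: ∅ → habitual.
mood: -iy/ses → optative.
number: -yop → singular.
voice: -uf → passive.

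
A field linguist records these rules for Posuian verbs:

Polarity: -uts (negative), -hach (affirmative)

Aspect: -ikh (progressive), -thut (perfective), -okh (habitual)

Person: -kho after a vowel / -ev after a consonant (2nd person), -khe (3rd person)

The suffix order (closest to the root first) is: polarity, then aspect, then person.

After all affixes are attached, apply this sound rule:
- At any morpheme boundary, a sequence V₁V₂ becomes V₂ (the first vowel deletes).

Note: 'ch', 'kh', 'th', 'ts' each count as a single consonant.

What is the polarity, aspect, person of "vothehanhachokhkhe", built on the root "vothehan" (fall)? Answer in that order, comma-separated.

Segment: vothehan-hach-okh-khe.
polarity: -hach → affirmative.
aspect: -okh → habitual.
person: -khe → 3rd person.

affirmative, habitual, 3rd person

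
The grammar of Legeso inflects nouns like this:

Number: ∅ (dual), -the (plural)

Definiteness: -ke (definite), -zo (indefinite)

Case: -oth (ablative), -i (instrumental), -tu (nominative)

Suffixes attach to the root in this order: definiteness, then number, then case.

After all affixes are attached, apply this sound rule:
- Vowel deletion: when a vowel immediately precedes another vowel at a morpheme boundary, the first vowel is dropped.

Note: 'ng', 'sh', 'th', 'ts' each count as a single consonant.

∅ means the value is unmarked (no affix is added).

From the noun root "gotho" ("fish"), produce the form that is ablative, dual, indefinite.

gothozoth

Attach definiteness indefinite -zo → gothozo.
number = dual: zero marking, form stays gothozo.
Attach case ablative -oth → gothozooth.
Apply vowel deletion: gothozooth → gothozoth.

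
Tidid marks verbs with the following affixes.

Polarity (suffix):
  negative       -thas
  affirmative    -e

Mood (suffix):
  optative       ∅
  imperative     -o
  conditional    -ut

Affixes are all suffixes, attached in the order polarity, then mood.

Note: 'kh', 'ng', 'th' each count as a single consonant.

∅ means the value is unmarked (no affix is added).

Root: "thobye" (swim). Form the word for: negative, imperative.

thobyethaso

Attach polarity negative -thas → thobyethas.
Attach mood imperative -o → thobyethaso.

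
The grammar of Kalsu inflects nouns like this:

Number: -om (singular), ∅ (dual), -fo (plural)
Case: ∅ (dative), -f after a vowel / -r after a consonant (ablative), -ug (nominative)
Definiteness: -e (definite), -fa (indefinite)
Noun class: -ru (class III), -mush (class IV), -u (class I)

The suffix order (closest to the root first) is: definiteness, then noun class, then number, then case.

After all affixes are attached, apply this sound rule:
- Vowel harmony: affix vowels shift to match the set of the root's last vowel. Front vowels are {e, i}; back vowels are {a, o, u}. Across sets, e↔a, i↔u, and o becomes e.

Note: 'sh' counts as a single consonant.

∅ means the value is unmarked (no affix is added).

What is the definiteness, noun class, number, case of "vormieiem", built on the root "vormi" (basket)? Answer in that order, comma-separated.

definite, class I, singular, dative

Segment: vormi-e-u-om.
definiteness: -e → definite.
noun class: -u → class I.
number: -om → singular.
case: ∅ → dative.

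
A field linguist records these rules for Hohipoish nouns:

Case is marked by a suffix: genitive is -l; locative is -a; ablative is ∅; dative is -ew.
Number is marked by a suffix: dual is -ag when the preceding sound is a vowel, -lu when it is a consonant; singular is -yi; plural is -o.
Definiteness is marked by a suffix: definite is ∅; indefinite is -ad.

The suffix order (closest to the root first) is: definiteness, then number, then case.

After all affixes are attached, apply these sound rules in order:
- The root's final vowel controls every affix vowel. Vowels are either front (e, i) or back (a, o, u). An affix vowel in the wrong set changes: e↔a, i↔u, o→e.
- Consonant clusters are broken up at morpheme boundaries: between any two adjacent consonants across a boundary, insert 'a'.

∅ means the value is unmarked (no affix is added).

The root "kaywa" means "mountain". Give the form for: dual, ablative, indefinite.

Attach definiteness indefinite -ad → kaywaad.
Attach number dual -lu (after consonant 'd') → kaywaadlu.
case = ablative: zero marking, form stays kaywaadlu.
Vowel harmony: no change.
Apply epenthesis: kaywaadlu → kaywaadalu.

kaywaadalu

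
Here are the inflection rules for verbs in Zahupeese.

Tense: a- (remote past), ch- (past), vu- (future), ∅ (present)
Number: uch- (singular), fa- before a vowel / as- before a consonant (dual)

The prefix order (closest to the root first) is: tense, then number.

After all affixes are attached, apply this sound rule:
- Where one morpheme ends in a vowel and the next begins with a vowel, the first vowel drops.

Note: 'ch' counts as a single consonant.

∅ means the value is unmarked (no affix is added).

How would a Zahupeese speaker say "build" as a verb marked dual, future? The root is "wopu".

Attach tense future vu- → vuwopu.
Attach number dual as- (before consonant 'v') → asvuwopu.
Vowel deletion: no change.

asvuwopu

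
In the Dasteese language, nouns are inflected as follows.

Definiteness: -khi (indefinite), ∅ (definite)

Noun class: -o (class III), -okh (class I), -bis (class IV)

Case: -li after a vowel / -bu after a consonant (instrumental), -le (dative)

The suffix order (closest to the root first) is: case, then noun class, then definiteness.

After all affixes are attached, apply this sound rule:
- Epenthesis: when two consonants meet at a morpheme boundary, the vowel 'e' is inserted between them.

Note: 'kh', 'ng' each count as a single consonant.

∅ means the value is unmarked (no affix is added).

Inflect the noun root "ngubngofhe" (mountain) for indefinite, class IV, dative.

ngubngofhelebisekhi

Attach case dative -le → ngubngofhele.
Attach noun class class IV -bis → ngubngofhelebis.
Attach definiteness indefinite -khi → ngubngofhelebiskhi.
Apply epenthesis: ngubngofhelebiskhi → ngubngofhelebisekhi.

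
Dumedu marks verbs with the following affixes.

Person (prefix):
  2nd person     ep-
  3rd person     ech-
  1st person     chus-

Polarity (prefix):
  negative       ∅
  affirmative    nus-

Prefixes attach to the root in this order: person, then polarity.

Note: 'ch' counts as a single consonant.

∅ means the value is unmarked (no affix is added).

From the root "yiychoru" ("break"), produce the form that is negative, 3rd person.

Attach person 3rd person ech- → echyiychoru.
polarity = negative: zero marking, form stays echyiychoru.

echyiychoru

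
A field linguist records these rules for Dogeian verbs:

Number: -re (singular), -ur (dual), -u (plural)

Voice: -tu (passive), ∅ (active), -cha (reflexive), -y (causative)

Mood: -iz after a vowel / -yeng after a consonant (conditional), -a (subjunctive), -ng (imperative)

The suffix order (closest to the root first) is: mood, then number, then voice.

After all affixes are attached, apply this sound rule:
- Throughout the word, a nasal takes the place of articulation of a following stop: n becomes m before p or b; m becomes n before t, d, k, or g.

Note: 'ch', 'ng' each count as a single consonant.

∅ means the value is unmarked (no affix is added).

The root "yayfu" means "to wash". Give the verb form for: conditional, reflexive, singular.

yayfuizrecha

Attach mood conditional -iz (after vowel 'u') → yayfuiz.
Attach number singular -re → yayfuizre.
Attach voice reflexive -cha → yayfuizrecha.
Nasal assimilation: no change.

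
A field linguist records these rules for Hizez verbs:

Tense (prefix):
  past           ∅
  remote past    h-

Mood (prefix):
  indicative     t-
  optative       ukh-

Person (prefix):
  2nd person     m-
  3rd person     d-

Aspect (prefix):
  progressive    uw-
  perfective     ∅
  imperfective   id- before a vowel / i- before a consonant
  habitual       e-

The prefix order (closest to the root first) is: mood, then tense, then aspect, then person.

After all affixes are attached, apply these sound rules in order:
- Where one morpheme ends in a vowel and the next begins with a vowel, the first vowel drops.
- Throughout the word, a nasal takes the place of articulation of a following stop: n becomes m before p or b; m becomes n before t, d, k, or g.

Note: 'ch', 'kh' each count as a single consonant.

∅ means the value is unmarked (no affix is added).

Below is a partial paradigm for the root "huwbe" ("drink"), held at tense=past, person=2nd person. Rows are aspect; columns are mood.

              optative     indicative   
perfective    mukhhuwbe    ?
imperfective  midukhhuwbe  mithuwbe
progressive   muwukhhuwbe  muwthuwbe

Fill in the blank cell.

nthuwbe

Attach mood indicative t- → thuwbe.
tense = past: zero marking, form stays thuwbe.
aspect = perfective: zero marking, form stays thuwbe.
Attach person 2nd person m- → mthuwbe.
Vowel deletion: no change.
Apply nasal assimilation: mthuwbe → nthuwbe.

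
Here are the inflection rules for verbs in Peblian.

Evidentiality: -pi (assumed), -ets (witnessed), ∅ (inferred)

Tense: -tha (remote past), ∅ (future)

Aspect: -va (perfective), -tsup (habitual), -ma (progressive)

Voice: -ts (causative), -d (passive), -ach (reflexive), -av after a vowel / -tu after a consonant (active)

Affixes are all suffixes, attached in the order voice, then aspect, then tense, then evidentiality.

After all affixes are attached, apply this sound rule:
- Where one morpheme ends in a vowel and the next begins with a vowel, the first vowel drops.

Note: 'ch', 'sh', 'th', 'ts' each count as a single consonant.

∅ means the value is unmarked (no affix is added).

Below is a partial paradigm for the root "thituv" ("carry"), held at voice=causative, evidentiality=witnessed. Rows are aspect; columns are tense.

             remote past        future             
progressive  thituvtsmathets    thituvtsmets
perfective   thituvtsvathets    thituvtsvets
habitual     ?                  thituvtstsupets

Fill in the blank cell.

Attach voice causative -ts → thituvts.
Attach aspect habitual -tsup → thituvtstsup.
Attach tense remote past -tha → thituvtstsuptha.
Attach evidentiality witnessed -ets → thituvtstsupthaets.
Apply vowel deletion: thituvtstsupthaets → thituvtstsupthets.

thituvtstsupthets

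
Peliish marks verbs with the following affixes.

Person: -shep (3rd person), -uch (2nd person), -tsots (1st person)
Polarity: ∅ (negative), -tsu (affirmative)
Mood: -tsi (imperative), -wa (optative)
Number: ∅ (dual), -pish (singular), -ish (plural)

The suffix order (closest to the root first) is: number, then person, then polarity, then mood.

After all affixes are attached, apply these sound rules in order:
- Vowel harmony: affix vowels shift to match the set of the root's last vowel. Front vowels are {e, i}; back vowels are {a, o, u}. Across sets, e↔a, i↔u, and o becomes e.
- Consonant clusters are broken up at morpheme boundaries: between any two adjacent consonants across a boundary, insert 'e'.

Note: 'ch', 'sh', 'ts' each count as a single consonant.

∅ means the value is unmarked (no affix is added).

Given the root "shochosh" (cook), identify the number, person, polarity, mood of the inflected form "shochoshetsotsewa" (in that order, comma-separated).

dual, 1st person, negative, optative

Segment: shochosh-tsots-wa.
number: ∅ → dual.
person: -tsots → 1st person.
polarity: ∅ → negative.
mood: -wa → optative.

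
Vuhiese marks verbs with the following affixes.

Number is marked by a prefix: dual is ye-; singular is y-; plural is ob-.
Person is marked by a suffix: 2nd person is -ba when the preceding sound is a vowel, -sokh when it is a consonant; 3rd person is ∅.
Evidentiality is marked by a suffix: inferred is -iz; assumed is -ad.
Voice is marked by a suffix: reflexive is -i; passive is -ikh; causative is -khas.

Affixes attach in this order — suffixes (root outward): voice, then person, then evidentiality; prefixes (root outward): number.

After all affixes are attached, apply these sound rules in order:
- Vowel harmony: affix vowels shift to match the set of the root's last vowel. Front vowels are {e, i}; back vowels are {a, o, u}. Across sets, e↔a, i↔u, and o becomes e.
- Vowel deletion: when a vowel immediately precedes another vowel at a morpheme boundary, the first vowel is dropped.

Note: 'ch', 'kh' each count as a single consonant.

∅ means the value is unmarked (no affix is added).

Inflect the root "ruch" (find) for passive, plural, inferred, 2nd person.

obruchukhsokhuz

Attach voice passive -ikh → ruchikh.
Attach number plural ob- → obruchikh.
Attach person 2nd person -sokh (after consonant 'kh') → obruchikhsokh.
Attach evidentiality inferred -iz → obruchikhsokhiz.
Apply vowel harmony: obruchikhsokhiz → obruchukhsokhuz.
Vowel deletion: no change.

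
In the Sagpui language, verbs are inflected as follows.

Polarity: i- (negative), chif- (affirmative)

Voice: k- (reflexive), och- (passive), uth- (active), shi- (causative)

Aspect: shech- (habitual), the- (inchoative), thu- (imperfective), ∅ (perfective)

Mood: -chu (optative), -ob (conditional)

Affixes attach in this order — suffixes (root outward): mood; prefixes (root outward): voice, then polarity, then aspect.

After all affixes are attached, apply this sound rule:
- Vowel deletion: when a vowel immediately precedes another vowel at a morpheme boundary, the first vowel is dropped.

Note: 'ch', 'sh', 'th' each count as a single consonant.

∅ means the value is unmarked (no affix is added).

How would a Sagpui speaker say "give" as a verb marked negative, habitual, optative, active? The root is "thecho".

shechuththechochu

Attach voice active uth- → uththecho.
Attach mood optative -chu → uththechochu.
Attach polarity negative i- → iuththechochu.
Attach aspect habitual shech- → shechiuththechochu.
Apply vowel deletion: shechiuththechochu → shechuththechochu.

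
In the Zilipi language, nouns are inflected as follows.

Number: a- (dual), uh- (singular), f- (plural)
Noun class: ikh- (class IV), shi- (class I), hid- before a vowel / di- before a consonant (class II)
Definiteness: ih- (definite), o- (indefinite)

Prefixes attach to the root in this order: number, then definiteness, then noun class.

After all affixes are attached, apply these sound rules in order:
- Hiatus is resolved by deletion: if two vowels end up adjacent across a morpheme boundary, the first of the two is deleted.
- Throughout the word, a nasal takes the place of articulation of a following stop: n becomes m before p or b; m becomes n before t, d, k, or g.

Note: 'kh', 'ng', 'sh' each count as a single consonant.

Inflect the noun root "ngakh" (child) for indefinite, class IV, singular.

ikhuhngakh

Attach number singular uh- → uhngakh.
Attach definiteness indefinite o- → ouhngakh.
Attach noun class class IV ikh- → ikhouhngakh.
Apply vowel deletion: ikhouhngakh → ikhuhngakh.
Nasal assimilation: no change.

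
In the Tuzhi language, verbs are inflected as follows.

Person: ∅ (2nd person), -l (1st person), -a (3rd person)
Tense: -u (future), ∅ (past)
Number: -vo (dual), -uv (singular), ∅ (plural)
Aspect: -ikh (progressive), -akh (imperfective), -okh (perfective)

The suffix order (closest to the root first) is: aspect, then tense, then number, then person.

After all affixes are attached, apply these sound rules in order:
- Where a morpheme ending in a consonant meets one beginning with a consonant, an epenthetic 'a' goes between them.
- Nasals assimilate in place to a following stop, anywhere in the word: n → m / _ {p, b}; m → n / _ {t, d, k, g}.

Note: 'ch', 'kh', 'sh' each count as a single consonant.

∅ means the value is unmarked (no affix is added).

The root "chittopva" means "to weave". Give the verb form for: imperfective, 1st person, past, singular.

chittopvaakhuval

Attach aspect imperfective -akh → chittopvaakh.
tense = past: zero marking, form stays chittopvaakh.
Attach number singular -uv → chittopvaakhuv.
Attach person 1st person -l → chittopvaakhuvl.
Apply epenthesis: chittopvaakhuvl → chittopvaakhuval.
Nasal assimilation: no change.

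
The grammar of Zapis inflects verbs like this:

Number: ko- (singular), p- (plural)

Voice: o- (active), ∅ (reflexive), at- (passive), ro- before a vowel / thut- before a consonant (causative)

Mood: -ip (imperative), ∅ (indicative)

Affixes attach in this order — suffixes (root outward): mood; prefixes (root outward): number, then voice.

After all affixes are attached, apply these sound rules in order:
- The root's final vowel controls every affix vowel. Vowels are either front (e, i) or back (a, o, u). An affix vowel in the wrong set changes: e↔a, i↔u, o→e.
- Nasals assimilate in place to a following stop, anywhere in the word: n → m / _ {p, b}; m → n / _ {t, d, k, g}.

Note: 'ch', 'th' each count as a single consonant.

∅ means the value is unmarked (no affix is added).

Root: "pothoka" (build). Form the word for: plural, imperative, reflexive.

Attach number plural p- → ppothoka.
Attach mood imperative -ip → ppothokaip.
voice = reflexive: zero marking, form stays ppothokaip.
Apply vowel harmony: ppothokaip → ppothokaup.
Nasal assimilation: no change.

ppothokaup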